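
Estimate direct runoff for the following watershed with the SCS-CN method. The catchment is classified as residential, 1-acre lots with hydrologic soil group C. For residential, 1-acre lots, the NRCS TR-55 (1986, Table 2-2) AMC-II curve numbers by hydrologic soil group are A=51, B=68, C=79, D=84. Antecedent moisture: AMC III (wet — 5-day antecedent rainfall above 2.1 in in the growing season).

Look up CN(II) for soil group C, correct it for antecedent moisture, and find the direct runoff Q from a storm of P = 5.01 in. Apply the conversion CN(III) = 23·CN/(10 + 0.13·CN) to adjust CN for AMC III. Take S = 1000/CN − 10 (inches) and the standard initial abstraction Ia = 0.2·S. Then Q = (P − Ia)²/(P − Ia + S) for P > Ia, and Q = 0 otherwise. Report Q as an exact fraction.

NRCS table: residential, 1-acre lots, soil group C → CN(II) = 79
CN(III) from CN(II)=79: (23·79)/(10 + 0.13·79) = 181700/2027 ≈ 89.640
Retention S: 1000/CN − 10 with CN=89.640 → S = 2100/1817 ≈ 1.156 in
Initial abstraction Ia = S/5 = (2100/1817)/5 = 420/1817 ≈ 0.231 in
Since P=5.010 > Ia=0.231: effective rainfall P−Ia = 868317/181700 in
Runoff Q = (P−Ia)²/(P−Ia+S) = (4.779)²/(4.779+1.156) = 83774934721/21770022100 ≈ 3.848 in

Q = 83774934721/21770022100 in ≈ 3.848 in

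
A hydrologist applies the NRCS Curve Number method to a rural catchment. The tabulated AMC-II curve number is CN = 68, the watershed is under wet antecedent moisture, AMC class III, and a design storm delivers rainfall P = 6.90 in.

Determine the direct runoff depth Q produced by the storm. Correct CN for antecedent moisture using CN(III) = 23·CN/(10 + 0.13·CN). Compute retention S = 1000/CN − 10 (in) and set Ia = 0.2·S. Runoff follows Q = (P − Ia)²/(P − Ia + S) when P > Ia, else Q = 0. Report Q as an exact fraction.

Adjust CN=68 to AMC III: 23·68/(10 + 0.13·68) → 1564 ÷ (471/25) = 39100/471 ≈ 83.015
Max retention: S = 1000/(39100/471) − 10 = 800/391 in (≈ 2.046 in)
Ia = 0.2·(800/391) = 160/391 in ≈ 0.409 in
Excess rainfall: 6.900 − 0.409 = 6.491 in; P > Ia so Q > 0
Q: (25379/3910)² ÷ (33379/3910) = 644093641/130511890 in (≈ 4.935 in)

Q = 644093641/130511890 in ≈ 4.935 in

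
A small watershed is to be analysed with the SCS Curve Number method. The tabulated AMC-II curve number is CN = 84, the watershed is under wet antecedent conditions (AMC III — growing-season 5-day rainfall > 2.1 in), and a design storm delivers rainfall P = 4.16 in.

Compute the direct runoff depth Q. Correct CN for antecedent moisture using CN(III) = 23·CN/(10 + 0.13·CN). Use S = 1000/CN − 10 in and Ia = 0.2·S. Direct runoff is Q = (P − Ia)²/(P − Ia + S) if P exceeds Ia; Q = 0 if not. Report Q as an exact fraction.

Adjust CN=84 to AMC III: 23·84/(10 + 0.13·84) → 1932 ÷ (523/25) = 48300/523 ≈ 92.352
S = 1000/(48300/523) − 10 = 400/483 in ≈ 0.828 in
Ia = 0.2S: 0.2·0.828 = 0.166 in (exactly 80/483)
Since P=4.160 > Ia=0.166: effective rainfall P−Ia = 48232/12075 in
Q: (48232/12075)² ÷ (58232/12075) = 290790728/87893925 in (≈ 3.308 in)

Q = 290790728/87893925 in ≈ 3.308 in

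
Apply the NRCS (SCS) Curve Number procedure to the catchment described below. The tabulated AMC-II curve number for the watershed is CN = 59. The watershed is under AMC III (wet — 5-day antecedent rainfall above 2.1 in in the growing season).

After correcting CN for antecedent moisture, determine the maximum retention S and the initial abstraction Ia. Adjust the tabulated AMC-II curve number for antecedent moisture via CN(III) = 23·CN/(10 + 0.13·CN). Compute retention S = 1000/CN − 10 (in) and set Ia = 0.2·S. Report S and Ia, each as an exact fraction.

Adjust CN=59 to AMC III: 23·59/(10 + 0.13·59) → 1357 ÷ (1767/100) = 135700/1767 ≈ 76.797
Max retention: S = 1000/(135700/1767) − 10 = 4100/1357 in (≈ 3.021 in)
Initial abstraction Ia = S/5 = (4100/1357)/5 = 820/1357 ≈ 0.604 in

S = 4100/1357 in ≈ 3.021 in; Ia = 820/1357 in ≈ 0.604 in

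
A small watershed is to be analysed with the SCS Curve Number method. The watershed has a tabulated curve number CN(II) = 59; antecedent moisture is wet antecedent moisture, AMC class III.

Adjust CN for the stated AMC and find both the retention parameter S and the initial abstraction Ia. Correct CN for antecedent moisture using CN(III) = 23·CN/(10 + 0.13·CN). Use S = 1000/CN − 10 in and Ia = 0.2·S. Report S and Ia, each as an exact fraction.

S = 4100/1357 in ≈ 3.021 in; Ia = 820/1357 in ≈ 0.604 in

Wet (AMC III): CN(III) = 23·59/(10 + 0.13·59) = 1357/(1767/100) = 135700/1767 ≈ 76.797
Max retention: S = 1000/(135700/1767) − 10 = 4100/1357 in (≈ 3.021 in)
Ia = 0.2·(4100/1357) = 820/1357 in ≈ 0.604 in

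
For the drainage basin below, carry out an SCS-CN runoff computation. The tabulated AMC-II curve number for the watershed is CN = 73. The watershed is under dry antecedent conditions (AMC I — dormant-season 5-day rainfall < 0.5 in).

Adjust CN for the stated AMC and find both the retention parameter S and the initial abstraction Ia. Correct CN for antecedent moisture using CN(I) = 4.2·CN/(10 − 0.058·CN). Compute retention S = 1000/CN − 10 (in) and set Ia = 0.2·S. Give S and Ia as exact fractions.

CN(I) from CN(II)=73: (4.2·73)/(10 − 0.058·73) = 51100/961 ≈ 53.174
S = 1000/(51100/961) − 10 = 4500/511 in ≈ 8.806 in
Ia = 0.2·(4500/511) = 900/511 in ≈ 1.761 in

S = 4500/511 in ≈ 8.806 in; Ia = 900/511 in ≈ 1.761 in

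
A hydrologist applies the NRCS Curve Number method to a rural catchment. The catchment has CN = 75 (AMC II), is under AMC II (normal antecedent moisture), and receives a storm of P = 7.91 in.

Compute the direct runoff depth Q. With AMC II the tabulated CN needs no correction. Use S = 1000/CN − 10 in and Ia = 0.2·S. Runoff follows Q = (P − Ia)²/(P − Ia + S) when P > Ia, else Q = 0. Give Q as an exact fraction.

Q = 4721929/951900 in ≈ 4.961 in

CN(II) = 75; AMC II needs no correction.
S = 1000/75 − 10 = 10/3 in ≈ 3.333 in
Initial abstraction Ia = S/5 = (10/3)/5 = 2/3 ≈ 0.667 in
Excess rainfall: 7.910 − 0.667 = 7.243 in; P > Ia so Q > 0
Q = (2173/300)²/((2173/300) + 10/3) = (4721929/90000)/(3173/300) = 4721929/951900 in ≈ 4.961 in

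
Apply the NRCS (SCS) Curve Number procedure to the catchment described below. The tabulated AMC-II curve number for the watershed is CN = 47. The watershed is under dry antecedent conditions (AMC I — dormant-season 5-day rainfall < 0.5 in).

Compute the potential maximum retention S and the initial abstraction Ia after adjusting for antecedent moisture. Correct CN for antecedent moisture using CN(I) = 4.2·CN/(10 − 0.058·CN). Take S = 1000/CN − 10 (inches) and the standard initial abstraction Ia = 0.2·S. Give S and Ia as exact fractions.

Dry (AMC I): CN(I) = 4.2·47/(10 − 0.058·47) = (987/5)/(3637/500) = 98700/3637 ≈ 27.138
S = 1000/(98700/3637) − 10 = 26500/987 in ≈ 26.849 in
Initial abstraction Ia = S/5 = (26500/987)/5 = 5300/987 ≈ 5.370 in

S = 26500/987 in ≈ 26.849 in; Ia = 5300/987 in ≈ 5.370 in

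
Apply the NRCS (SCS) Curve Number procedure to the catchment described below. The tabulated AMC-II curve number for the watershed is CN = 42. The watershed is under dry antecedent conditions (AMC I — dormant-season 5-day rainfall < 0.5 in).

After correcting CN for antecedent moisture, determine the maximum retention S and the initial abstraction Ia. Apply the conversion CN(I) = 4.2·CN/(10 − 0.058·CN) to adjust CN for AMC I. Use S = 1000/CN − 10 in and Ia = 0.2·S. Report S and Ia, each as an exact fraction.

S = 14500/441 in ≈ 32.880 in; Ia = 2900/441 in ≈ 6.576 in

Adjust CN=42 to AMC I: 4.2·42/(10 − 0.058·42) → (882/5) ÷ (1891/250) = 44100/1891 ≈ 23.321
S = 1000/(44100/1891) − 10 = 14500/441 in ≈ 32.880 in
Ia = 0.2S: 0.2·32.880 = 6.576 in (exactly 2900/441)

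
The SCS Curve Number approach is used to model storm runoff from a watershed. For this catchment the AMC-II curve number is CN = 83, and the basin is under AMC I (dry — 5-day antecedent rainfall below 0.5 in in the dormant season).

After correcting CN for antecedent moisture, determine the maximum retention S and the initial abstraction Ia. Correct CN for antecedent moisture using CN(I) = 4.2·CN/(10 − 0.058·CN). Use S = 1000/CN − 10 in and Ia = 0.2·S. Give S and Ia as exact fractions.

S = 8500/1743 in ≈ 4.877 in; Ia = 1700/1743 in ≈ 0.975 in

CN(I) from CN(II)=83: (4.2·83)/(10 − 0.058·83) = 174300/2593 ≈ 67.219
Retention S: 1000/CN − 10 with CN=67.219 → S = 8500/1743 ≈ 4.877 in
Ia = 0.2S: 0.2·4.877 = 0.975 in (exactly 1700/1743)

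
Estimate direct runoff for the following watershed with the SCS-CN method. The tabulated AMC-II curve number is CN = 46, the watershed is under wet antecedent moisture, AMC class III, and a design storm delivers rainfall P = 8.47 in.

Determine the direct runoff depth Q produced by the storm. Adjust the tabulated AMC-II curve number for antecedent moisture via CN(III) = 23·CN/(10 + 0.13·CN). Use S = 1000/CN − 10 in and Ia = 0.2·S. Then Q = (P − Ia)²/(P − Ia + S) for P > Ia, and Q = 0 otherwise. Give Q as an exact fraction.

Q = 155285647969/35128932700 in ≈ 4.420 in

Wet (AMC III): CN(III) = 23·46/(10 + 0.13·46) = 1058/(799/50) = 52900/799 ≈ 66.208
Retention S: 1000/CN − 10 with CN=66.208 → S = 2700/529 ≈ 5.104 in
Ia = 0.2S: 0.2·5.104 = 1.021 in (exactly 540/529)
P − Ia = 8.470 − 1.021 = 394063/52900 ≈ 7.449 in (> 0, runoff occurs)
Q = (394063/52900)²/((394063/52900) + 2700/529) = (155285647969/2798410000)/(664063/52900) = 155285647969/35128932700 in ≈ 4.420 in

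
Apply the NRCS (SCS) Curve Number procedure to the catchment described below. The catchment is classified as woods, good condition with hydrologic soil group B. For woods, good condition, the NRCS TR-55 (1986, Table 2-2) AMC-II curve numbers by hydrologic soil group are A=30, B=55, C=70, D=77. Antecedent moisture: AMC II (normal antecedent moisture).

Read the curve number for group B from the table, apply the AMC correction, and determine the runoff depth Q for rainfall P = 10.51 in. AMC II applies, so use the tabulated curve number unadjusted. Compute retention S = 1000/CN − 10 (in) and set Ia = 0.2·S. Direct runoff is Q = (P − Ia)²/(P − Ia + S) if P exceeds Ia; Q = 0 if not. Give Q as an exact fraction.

NRCS table: woods, good condition, soil group B → CN(II) = 55
Average conditions: CN = 55 (no AMC adjustment).
Retention S: 1000/CN − 10 with CN=55.000 → S = 90/11 ≈ 8.182 in
Initial abstraction Ia = S/5 = (90/11)/5 = 18/11 ≈ 1.636 in
Since P=10.510 > Ia=1.636: effective rainfall P−Ia = 9761/1100 in
Q = (9761/1100)²/((9761/1100) + 90/11) = (95277121/1210000)/(18761/1100) = 95277121/20637100 in ≈ 4.617 in

Q = 95277121/20637100 in ≈ 4.617 in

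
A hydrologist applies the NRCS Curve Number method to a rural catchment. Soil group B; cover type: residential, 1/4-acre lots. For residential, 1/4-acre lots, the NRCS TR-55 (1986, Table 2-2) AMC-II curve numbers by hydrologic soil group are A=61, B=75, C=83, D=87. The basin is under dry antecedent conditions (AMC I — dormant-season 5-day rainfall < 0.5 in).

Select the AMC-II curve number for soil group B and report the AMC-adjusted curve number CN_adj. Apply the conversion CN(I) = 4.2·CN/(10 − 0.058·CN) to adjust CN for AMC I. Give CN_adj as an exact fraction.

CN_adj = 6300/113 ≈ 55.752

NRCS table: residential, 1/4-acre lots, soil group B → CN(II) = 75
Dry (AMC I): CN(I) = 4.2·75/(10 − 0.058·75) = 315/(113/20) = 6300/113 ≈ 55.752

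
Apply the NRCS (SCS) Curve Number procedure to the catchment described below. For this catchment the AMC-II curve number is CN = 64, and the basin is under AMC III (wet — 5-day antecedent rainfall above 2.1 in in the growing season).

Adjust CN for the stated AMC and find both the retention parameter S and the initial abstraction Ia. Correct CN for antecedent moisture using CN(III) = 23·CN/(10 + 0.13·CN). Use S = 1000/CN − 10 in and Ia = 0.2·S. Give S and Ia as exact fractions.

Adjust CN=64 to AMC III: 23·64/(10 + 0.13·64) → 1472 ÷ (458/25) = 18400/229 ≈ 80.349
Retention S: 1000/CN − 10 with CN=80.349 → S = 225/92 ≈ 2.446 in
Initial abstraction Ia = S/5 = (225/92)/5 = 45/92 ≈ 0.489 in

S = 225/92 in ≈ 2.446 in; Ia = 45/92 in ≈ 0.489 in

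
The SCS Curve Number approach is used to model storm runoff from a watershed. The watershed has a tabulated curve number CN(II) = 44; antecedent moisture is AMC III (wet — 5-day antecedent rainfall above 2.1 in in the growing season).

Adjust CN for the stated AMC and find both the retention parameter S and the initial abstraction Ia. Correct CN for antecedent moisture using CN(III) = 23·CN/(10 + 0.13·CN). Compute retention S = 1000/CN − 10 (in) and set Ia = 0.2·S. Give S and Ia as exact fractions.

S = 1400/253 in ≈ 5.534 in; Ia = 280/253 in ≈ 1.107 in

Wet (AMC III): CN(III) = 23·44/(10 + 0.13·44) = 1012/(393/25) = 25300/393 ≈ 64.377
S = 1000/(25300/393) − 10 = 1400/253 in ≈ 5.534 in
Initial abstraction Ia = S/5 = (1400/253)/5 = 280/253 ≈ 1.107 in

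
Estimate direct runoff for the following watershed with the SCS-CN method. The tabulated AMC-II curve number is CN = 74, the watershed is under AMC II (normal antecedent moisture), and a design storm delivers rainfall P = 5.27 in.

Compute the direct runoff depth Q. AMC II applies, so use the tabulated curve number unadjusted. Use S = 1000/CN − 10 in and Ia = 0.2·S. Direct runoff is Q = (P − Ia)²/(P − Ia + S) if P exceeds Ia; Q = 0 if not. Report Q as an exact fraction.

CN(II) = 74; AMC II needs no correction.
Max retention: S = 1000/74 − 10 = 130/37 in (≈ 3.514 in)
Ia = 0.2·(130/37) = 26/37 in ≈ 0.703 in
P − Ia = 5.270 − 0.703 = 16899/3700 ≈ 4.567 in (> 0, runoff occurs)
Q: (16899/3700)² ÷ (29899/3700) = 285576201/110626300 in (≈ 2.581 in)

Q = 285576201/110626300 in ≈ 2.581 in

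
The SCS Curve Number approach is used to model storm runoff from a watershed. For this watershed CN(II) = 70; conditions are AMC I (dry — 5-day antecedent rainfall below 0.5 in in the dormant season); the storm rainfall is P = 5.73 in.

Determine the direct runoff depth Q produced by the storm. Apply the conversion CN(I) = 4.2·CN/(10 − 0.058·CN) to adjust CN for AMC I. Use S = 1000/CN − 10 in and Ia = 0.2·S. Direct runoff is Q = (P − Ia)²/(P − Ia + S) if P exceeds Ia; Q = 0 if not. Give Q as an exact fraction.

Q = 326777929/333577300 in ≈ 0.980 in

CN(I) from CN(II)=70: (4.2·70)/(10 − 0.058·70) = 4900/99 ≈ 49.495
S = 1000/(4900/99) − 10 = 500/49 in ≈ 10.204 in
Initial abstraction Ia = S/5 = (500/49)/5 = 100/49 ≈ 2.041 in
P − Ia = 5.730 − 2.041 = 18077/4900 ≈ 3.689 in (> 0, runoff occurs)
Q: (18077/4900)² ÷ (68077/4900) = 326777929/333577300 in (≈ 0.980 in)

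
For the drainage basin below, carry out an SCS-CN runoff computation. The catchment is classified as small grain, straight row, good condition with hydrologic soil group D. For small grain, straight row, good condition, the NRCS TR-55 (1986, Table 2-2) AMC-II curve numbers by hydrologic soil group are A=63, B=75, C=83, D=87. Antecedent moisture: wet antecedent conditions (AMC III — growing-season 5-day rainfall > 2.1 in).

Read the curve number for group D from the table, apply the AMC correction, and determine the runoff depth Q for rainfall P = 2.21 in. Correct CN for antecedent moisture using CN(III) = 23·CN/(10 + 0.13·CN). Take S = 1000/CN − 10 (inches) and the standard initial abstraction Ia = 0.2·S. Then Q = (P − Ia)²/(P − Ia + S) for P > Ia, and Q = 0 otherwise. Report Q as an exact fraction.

NRCS table: small grain, straight row, good condition, soil group D → CN(II) = 87
Wet (AMC III): CN(III) = 23·87/(10 + 0.13·87) = 2001/(2131/100) = 200100/2131 ≈ 93.900
S = 1000/(200100/2131) − 10 = 1300/2001 in ≈ 0.650 in
Ia = 0.2S: 0.2·0.650 = 0.130 in (exactly 260/2001)
Since P=2.210 > Ia=0.130: effective rainfall P−Ia = 416221/200100 in
Q: (416221/200100)² ÷ (546221/200100) = 13326147757/8407601700 in (≈ 1.585 in)

Q = 13326147757/8407601700 in ≈ 1.585 in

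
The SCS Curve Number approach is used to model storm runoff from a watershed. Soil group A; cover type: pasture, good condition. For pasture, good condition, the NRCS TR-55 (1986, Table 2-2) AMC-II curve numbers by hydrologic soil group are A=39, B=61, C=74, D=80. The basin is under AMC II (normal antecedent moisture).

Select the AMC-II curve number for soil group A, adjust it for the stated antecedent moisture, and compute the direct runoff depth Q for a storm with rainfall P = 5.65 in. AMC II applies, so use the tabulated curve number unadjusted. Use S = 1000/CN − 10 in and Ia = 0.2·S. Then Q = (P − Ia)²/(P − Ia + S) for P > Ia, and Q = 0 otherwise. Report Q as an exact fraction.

NRCS table: pasture, good condition, soil group A → CN(II) = 39
AMC II — tabulated CN = 39 applies directly.
Retention S: 1000/CN − 10 with CN=39.000 → S = 610/39 ≈ 15.641 in
Ia = 0.2·(610/39) = 122/39 in ≈ 3.128 in
P − Ia = 5.650 − 3.128 = 1967/780 ≈ 2.522 in (> 0, runoff occurs)
Q: (1967/780)² ÷ (14167/780) = 3869089/11050260 in (≈ 0.350 in)

Q = 3869089/11050260 in ≈ 0.350 in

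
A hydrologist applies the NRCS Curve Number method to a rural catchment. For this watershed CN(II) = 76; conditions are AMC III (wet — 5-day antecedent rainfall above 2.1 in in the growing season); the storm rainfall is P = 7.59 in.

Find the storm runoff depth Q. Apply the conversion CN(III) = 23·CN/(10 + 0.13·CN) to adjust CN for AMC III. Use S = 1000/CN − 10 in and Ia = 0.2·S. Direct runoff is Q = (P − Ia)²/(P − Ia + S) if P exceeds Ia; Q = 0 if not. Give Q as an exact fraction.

Adjust CN=76 to AMC III: 23·76/(10 + 0.13·76) → 1748 ÷ (497/25) = 43700/497 ≈ 87.928
Max retention: S = 1000/(43700/497) − 10 = 600/437 in (≈ 1.373 in)
Initial abstraction Ia = S/5 = (600/437)/5 = 120/437 ≈ 0.275 in
Since P=7.590 > Ia=0.275: effective rainfall P−Ia = 319683/43700 in
Runoff Q = (P−Ia)²/(P−Ia+S) = (7.315)²/(7.315+1.373) = 11355246721/1843571900 ≈ 6.159 in

Q = 11355246721/1843571900 in ≈ 6.159 in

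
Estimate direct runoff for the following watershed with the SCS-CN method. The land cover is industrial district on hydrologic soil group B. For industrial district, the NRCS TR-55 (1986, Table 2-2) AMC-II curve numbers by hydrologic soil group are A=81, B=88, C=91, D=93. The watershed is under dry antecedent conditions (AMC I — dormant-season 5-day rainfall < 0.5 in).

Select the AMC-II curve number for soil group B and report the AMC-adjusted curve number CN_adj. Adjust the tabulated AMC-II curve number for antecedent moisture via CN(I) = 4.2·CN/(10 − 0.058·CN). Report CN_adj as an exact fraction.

NRCS table: industrial district, soil group B → CN(II) = 88
Dry (AMC I): CN(I) = 4.2·88/(10 − 0.058·88) = (1848/5)/(612/125) = 3850/51 ≈ 75.490

CN_adj = 3850/51 ≈ 75.490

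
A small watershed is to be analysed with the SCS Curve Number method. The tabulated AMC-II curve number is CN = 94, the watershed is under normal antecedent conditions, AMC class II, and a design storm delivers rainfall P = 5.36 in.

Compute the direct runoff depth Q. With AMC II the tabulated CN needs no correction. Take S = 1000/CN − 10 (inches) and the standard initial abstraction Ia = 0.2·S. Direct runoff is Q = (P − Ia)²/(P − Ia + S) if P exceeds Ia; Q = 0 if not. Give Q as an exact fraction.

Q = 18898952/4052575 in ≈ 4.663 in

AMC II — tabulated CN = 94 applies directly.
Retention S: 1000/CN − 10 with CN=94.000 → S = 30/47 ≈ 0.638 in
Initial abstraction Ia = S/5 = (30/47)/5 = 6/47 ≈ 0.128 in
Since P=5.360 > Ia=0.128: effective rainfall P−Ia = 6148/1175 in
Runoff Q = (P−Ia)²/(P−Ia+S) = (5.232)²/(5.232+0.638) = 18898952/4052575 ≈ 4.663 in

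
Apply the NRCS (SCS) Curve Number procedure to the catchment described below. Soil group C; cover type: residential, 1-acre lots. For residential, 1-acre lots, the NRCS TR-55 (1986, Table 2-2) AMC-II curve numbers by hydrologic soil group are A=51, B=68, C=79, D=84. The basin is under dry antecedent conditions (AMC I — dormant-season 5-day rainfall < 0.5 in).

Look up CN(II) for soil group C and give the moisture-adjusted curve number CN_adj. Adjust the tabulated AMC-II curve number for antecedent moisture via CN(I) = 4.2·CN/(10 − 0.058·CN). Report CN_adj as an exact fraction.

NRCS table: residential, 1-acre lots, soil group C → CN(II) = 79
CN(I) from CN(II)=79: (4.2·79)/(10 − 0.058·79) = 7900/129 ≈ 61.240

CN_adj = 7900/129 ≈ 61.240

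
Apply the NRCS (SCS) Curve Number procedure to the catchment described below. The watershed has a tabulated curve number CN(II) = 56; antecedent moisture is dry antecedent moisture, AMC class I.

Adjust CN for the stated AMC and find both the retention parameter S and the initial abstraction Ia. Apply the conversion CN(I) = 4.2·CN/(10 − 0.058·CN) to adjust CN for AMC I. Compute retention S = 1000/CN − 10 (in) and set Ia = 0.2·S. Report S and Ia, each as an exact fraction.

Dry (AMC I): CN(I) = 4.2·56/(10 − 0.058·56) = (1176/5)/(844/125) = 7350/211 ≈ 34.834
Max retention: S = 1000/(7350/211) − 10 = 2750/147 in (≈ 18.707 in)
Ia = 0.2·(2750/147) = 550/147 in ≈ 3.741 in

S = 2750/147 in ≈ 18.707 in; Ia = 550/147 in ≈ 3.741 in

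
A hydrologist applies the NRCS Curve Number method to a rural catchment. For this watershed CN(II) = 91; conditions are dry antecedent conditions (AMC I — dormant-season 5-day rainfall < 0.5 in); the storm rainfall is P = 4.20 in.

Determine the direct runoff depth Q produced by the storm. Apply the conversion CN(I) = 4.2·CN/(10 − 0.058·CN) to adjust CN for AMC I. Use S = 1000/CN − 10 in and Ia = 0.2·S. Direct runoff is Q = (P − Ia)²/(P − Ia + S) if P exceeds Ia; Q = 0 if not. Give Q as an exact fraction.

Dry (AMC I): CN(I) = 4.2·91/(10 − 0.058·91) = (1911/5)/(2361/500) = 63700/787 ≈ 80.940
Max retention: S = 1000/(63700/787) − 10 = 1500/637 in (≈ 2.355 in)
Ia = 0.2S: 0.2·2.355 = 0.471 in (exactly 300/637)
P − Ia = 4.200 − 0.471 = 11877/3185 ≈ 3.729 in (> 0, runoff occurs)
Runoff Q = (P−Ia)²/(P−Ia+S) = (3.729)²/(3.729+2.355) = 15673681/6857305 ≈ 2.286 in

Q = 15673681/6857305 in ≈ 2.286 in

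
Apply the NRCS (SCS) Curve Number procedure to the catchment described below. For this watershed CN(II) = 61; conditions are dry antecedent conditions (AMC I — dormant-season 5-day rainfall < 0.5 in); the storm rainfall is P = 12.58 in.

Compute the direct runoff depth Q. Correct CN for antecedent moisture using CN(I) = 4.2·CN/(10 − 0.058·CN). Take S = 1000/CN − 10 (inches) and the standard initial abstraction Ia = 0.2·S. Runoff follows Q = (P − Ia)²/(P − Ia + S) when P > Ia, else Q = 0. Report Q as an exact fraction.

Q = 41446037889/11285247050 in ≈ 3.673 in

CN(I) from CN(II)=61: (4.2·61)/(10 − 0.058·61) = 42700/1077 ≈ 39.647
Max retention: S = 1000/(42700/1077) − 10 = 6500/427 in (≈ 15.222 in)
Ia = 0.2·(6500/427) = 1300/427 in ≈ 3.044 in
P − Ia = 12.580 − 3.044 = 203583/21350 ≈ 9.536 in (> 0, runoff occurs)
Runoff Q = (P−Ia)²/(P−Ia+S) = (9.536)²/(9.536+15.222) = 41446037889/11285247050 ≈ 3.673 in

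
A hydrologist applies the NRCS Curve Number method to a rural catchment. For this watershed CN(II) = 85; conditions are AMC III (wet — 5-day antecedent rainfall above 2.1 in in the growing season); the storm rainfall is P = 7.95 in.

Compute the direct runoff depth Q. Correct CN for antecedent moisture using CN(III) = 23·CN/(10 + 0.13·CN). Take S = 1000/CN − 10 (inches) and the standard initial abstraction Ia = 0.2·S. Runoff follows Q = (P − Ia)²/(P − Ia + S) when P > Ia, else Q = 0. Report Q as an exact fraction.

Q = 413024329/58188620 in ≈ 7.098 in

Adjust CN=85 to AMC III: 23·85/(10 + 0.13·85) → 1955 ÷ (421/20) = 39100/421 ≈ 92.874
Retention S: 1000/CN − 10 with CN=92.874 → S = 300/391 ≈ 0.767 in
Ia = 0.2·(300/391) = 60/391 in ≈ 0.153 in
Excess rainfall: 7.950 − 0.153 = 7.797 in; P > Ia so Q > 0
Q: (60969/7820)² ÷ (66969/7820) = 413024329/58188620 in (≈ 7.098 in)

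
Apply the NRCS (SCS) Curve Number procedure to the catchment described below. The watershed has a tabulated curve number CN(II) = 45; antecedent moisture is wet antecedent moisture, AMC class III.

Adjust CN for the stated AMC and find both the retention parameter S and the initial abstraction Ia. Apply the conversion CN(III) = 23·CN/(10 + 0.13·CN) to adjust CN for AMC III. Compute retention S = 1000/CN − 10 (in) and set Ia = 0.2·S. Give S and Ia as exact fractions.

S = 1100/207 in ≈ 5.314 in; Ia = 220/207 in ≈ 1.063 in

Wet (AMC III): CN(III) = 23·45/(10 + 0.13·45) = 1035/(317/20) = 20700/317 ≈ 65.300
Retention S: 1000/CN − 10 with CN=65.300 → S = 1100/207 ≈ 5.314 in
Initial abstraction Ia = S/5 = (1100/207)/5 = 220/207 ≈ 1.063 in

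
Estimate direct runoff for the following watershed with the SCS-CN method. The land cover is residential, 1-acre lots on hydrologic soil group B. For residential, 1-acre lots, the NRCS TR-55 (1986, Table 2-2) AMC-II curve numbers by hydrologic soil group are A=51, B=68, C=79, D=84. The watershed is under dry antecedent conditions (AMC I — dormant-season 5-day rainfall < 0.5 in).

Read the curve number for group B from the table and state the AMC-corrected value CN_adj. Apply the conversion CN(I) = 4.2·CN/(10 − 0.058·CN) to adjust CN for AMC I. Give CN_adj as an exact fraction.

CN_adj = 35700/757 ≈ 47.160

NRCS table: residential, 1-acre lots, soil group B → CN(II) = 68
CN(I) from CN(II)=68: (4.2·68)/(10 − 0.058·68) = 35700/757 ≈ 47.160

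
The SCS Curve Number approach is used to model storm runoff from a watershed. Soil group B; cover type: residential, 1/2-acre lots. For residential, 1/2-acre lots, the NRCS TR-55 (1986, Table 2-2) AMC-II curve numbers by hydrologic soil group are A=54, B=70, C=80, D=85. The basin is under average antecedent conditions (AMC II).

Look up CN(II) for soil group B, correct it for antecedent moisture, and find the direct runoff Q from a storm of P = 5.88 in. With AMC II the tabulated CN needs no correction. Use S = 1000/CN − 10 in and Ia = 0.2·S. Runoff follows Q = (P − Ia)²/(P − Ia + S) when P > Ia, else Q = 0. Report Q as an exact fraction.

Q = 85849/31675 in ≈ 2.710 in

NRCS table: residential, 1/2-acre lots, soil group B → CN(II) = 70
Average conditions: CN = 70 (no AMC adjustment).
Retention S: 1000/CN − 10 with CN=70.000 → S = 30/7 ≈ 4.286 in
Ia = 0.2·(30/7) = 6/7 in ≈ 0.857 in
Excess rainfall: 5.880 − 0.857 = 5.023 in; P > Ia so Q > 0
Q: (879/175)² ÷ (1629/175) = 85849/31675 in (≈ 2.710 in)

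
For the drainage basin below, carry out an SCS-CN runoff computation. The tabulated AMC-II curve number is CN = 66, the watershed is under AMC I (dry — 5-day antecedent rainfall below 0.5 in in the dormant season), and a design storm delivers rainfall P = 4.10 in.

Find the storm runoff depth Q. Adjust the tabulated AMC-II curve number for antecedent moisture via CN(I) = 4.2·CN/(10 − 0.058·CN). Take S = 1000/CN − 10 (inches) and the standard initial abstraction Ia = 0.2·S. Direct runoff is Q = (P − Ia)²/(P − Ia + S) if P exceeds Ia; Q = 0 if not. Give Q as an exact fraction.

Q = 130256569/668142090 in ≈ 0.195 in

CN(I) from CN(II)=66: (4.2·66)/(10 − 0.058·66) = 69300/1543 ≈ 44.913
S = 1000/(69300/1543) − 10 = 8500/693 in ≈ 12.266 in
Ia = 0.2·(8500/693) = 1700/693 in ≈ 2.453 in
Since P=4.100 > Ia=2.453: effective rainfall P−Ia = 11413/6930 in
Q = (11413/6930)²/((11413/6930) + 8500/693) = (130256569/48024900)/(96413/6930) = 130256569/668142090 in ≈ 0.195 in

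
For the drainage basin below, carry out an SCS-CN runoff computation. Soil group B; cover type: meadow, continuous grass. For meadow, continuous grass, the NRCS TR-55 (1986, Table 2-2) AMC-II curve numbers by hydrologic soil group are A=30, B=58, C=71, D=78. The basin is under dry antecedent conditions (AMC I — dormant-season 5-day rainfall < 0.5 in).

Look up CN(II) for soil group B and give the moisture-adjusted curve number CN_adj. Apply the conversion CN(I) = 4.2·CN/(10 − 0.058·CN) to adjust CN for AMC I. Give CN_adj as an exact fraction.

CN_adj = 2900/79 ≈ 36.709

NRCS table: meadow, continuous grass, soil group B → CN(II) = 58
CN(I) from CN(II)=58: (4.2·58)/(10 − 0.058·58) = 2900/79 ≈ 36.709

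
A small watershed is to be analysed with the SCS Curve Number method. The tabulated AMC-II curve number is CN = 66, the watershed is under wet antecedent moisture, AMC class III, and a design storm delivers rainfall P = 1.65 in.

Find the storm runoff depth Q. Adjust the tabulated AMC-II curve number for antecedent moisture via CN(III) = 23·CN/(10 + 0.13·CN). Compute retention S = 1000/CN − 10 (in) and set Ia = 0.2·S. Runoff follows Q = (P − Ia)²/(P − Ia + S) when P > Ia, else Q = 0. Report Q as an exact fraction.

CN(III) from CN(II)=66: (23·66)/(10 + 0.13·66) = 75900/929 ≈ 81.701
Retention S: 1000/CN − 10 with CN=81.701 → S = 1700/759 ≈ 2.240 in
Initial abstraction Ia = S/5 = (1700/759)/5 = 340/759 ≈ 0.448 in
Excess rainfall: 1.650 − 0.448 = 1.202 in; P > Ia so Q > 0
Runoff Q = (P−Ia)²/(P−Ia+S) = (1.202)²/(1.202+2.240) = 332953009/793109460 ≈ 0.420 in

Q = 332953009/793109460 in ≈ 0.420 in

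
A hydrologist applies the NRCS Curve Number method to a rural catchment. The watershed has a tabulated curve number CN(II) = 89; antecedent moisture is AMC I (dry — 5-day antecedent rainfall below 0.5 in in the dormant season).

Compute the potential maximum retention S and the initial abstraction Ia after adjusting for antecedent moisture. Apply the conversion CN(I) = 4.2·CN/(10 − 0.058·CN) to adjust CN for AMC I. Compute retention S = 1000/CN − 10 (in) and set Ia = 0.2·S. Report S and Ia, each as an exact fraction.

Dry (AMC I): CN(I) = 4.2·89/(10 − 0.058·89) = (1869/5)/(2419/500) = 186900/2419 ≈ 77.263
Retention S: 1000/CN − 10 with CN=77.263 → S = 5500/1869 ≈ 2.943 in
Ia = 0.2·(5500/1869) = 1100/1869 in ≈ 0.589 in

S = 5500/1869 in ≈ 2.943 in; Ia = 1100/1869 in ≈ 0.589 in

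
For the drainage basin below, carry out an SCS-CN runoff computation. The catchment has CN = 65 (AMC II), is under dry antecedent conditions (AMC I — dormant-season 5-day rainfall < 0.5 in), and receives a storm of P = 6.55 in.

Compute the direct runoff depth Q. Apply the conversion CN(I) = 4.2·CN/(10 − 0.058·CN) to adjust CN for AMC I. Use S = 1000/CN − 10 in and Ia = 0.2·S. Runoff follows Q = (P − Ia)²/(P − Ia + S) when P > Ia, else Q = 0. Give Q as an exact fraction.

Q = 9665881/10225020 in ≈ 0.945 in

Adjust CN=65 to AMC I: 4.2·65/(10 − 0.058·65) → 273 ÷ (623/100) = 3900/89 ≈ 43.820
S = 1000/(3900/89) − 10 = 500/39 in ≈ 12.821 in
Initial abstraction Ia = S/5 = (500/39)/5 = 100/39 ≈ 2.564 in
Since P=6.550 > Ia=2.564: effective rainfall P−Ia = 3109/780 in
Runoff Q = (P−Ia)²/(P−Ia+S) = (3.986)²/(3.986+12.821) = 9665881/10225020 ≈ 0.945 in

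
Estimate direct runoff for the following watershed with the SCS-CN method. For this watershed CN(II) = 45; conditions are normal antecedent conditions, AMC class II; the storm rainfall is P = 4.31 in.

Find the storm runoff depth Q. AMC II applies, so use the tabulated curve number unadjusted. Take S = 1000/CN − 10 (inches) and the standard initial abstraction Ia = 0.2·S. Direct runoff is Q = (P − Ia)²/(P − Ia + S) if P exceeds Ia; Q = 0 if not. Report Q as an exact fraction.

AMC II — tabulated CN = 45 applies directly.
S = 1000/45 − 10 = 110/9 in ≈ 12.222 in
Ia = 0.2S: 0.2·12.222 = 2.444 in (exactly 22/9)
P − Ia = 4.310 − 2.444 = 1679/900 ≈ 1.866 in (> 0, runoff occurs)
Q: (1679/900)² ÷ (12679/900) = 2819041/11411100 in (≈ 0.247 in)

Q = 2819041/11411100 in ≈ 0.247 in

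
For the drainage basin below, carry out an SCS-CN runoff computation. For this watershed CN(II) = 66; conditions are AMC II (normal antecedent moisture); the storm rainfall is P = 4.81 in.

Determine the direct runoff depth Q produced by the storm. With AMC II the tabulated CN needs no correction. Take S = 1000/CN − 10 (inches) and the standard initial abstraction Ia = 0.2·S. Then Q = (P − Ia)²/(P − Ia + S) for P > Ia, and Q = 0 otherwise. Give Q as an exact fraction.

Q = 155575729/97260900 in ≈ 1.600 in

CN(II) = 66; AMC II needs no correction.
S = 1000/66 − 10 = 170/33 in ≈ 5.152 in
Ia = 0.2S: 0.2·5.152 = 1.030 in (exactly 34/33)
Excess rainfall: 4.810 − 1.030 = 3.780 in; P > Ia so Q > 0
Runoff Q = (P−Ia)²/(P−Ia+S) = (3.780)²/(3.780+5.152) = 155575729/97260900 ≈ 1.600 in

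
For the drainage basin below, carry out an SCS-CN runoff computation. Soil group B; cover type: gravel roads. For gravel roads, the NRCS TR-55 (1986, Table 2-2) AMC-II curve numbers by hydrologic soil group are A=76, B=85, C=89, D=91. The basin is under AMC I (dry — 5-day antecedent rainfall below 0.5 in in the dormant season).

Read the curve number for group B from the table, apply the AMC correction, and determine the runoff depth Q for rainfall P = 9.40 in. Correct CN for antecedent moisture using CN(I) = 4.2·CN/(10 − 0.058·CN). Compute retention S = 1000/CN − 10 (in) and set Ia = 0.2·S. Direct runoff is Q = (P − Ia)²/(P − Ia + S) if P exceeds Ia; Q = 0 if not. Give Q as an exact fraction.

Q = 25938649/4517835 in ≈ 5.741 in

NRCS table: gravel roads, soil group B → CN(II) = 85
CN(I) from CN(II)=85: (4.2·85)/(10 − 0.058·85) = 11900/169 ≈ 70.414
Max retention: S = 1000/(11900/169) − 10 = 500/119 in (≈ 4.202 in)
Ia = 0.2·(500/119) = 100/119 in ≈ 0.840 in
Excess rainfall: 9.400 − 0.840 = 8.560 in; P > Ia so Q > 0
Q = (5093/595)²/((5093/595) + 500/119) = (25938649/354025)/(7593/595) = 25938649/4517835 in ≈ 5.741 in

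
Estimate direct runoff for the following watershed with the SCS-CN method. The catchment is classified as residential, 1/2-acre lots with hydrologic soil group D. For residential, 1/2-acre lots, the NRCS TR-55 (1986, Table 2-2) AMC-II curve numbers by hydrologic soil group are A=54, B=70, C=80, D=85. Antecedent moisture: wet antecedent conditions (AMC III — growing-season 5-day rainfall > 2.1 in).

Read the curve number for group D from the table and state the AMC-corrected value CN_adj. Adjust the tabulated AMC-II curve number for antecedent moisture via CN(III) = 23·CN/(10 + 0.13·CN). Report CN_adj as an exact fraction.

NRCS table: residential, 1/2-acre lots, soil group D → CN(II) = 85
Wet (AMC III): CN(III) = 23·85/(10 + 0.13·85) = 1955/(421/20) = 39100/421 ≈ 92.874

CN_adj = 39100/421 ≈ 92.874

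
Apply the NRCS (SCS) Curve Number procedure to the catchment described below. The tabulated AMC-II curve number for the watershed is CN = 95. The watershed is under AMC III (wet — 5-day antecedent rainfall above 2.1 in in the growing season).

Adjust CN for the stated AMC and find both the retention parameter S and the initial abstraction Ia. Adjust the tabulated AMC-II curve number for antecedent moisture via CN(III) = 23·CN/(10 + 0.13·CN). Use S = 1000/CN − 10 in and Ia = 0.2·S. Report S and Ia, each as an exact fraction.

Wet (AMC III): CN(III) = 23·95/(10 + 0.13·95) = 2185/(447/20) = 43700/447 ≈ 97.763
Retention S: 1000/CN − 10 with CN=97.763 → S = 100/437 ≈ 0.229 in
Ia = 0.2S: 0.2·0.229 = 0.046 in (exactly 20/437)

S = 100/437 in ≈ 0.229 in; Ia = 20/437 in ≈ 0.046 in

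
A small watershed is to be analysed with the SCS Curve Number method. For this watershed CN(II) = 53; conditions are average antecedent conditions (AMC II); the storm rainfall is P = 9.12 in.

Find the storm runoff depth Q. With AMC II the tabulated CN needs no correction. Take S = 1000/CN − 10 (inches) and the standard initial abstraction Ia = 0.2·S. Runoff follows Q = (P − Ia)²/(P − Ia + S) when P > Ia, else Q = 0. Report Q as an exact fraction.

Q = 23687689/7116575 in ≈ 3.329 in

CN(II) = 53; AMC II needs no correction.
Max retention: S = 1000/53 − 10 = 470/53 in (≈ 8.868 in)
Ia = 0.2S: 0.2·8.868 = 1.774 in (exactly 94/53)
P − Ia = 9.120 − 1.774 = 9734/1325 ≈ 7.346 in (> 0, runoff occurs)
Q: (9734/1325)² ÷ (21484/1325) = 23687689/7116575 in (≈ 3.329 in)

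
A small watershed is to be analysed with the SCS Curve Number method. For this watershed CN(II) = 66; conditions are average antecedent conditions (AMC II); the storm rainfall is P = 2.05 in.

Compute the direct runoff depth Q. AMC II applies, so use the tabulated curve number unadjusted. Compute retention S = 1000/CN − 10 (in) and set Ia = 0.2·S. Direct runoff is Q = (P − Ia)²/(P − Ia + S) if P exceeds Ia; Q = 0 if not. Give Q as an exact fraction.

Q = 452929/2688180 in ≈ 0.168 in

AMC II — tabulated CN = 66 applies directly.
S = 1000/66 − 10 = 170/33 in ≈ 5.152 in
Initial abstraction Ia = S/5 = (170/33)/5 = 34/33 ≈ 1.030 in
P − Ia = 2.050 − 1.030 = 673/660 ≈ 1.020 in (> 0, runoff occurs)
Q: (673/660)² ÷ (4073/660) = 452929/2688180 in (≈ 0.168 in)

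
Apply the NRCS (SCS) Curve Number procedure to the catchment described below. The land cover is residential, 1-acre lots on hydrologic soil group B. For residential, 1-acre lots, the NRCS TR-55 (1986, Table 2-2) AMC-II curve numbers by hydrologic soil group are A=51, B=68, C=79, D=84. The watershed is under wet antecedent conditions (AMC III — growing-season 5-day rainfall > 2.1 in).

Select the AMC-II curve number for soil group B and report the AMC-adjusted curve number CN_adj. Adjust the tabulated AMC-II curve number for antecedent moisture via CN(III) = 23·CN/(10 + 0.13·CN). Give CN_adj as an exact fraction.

NRCS table: residential, 1-acre lots, soil group B → CN(II) = 68
Wet (AMC III): CN(III) = 23·68/(10 + 0.13·68) = 1564/(471/25) = 39100/471 ≈ 83.015

CN_adj = 39100/471 ≈ 83.015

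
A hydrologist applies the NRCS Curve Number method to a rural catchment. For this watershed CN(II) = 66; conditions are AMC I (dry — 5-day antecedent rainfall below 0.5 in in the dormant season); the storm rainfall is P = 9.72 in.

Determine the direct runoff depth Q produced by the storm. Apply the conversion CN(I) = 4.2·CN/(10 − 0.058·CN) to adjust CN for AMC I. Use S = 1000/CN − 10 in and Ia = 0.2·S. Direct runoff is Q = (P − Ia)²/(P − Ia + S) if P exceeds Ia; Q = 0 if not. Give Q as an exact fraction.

Dry (AMC I): CN(I) = 4.2·66/(10 − 0.058·66) = (1386/5)/(1543/250) = 69300/1543 ≈ 44.913
S = 1000/(69300/1543) − 10 = 8500/693 in ≈ 12.266 in
Ia = 0.2S: 0.2·12.266 = 2.453 in (exactly 1700/693)
Excess rainfall: 9.720 − 2.453 = 7.267 in; P > Ia so Q > 0
Runoff Q = (P−Ia)²/(P−Ia+S) = (7.267)²/(7.267+12.266) = 15850558201/5862762675 ≈ 2.704 in

Q = 15850558201/5862762675 in ≈ 2.704 in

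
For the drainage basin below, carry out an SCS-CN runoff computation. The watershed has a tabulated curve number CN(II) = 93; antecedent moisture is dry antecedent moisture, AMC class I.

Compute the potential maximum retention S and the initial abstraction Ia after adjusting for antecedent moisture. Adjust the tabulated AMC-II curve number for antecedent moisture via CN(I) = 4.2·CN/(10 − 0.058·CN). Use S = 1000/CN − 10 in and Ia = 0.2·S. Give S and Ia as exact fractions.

CN(I) from CN(II)=93: (4.2·93)/(10 − 0.058·93) = 27900/329 ≈ 84.802
Max retention: S = 1000/(27900/329) − 10 = 500/279 in (≈ 1.792 in)
Ia = 0.2S: 0.2·1.792 = 0.358 in (exactly 100/279)

S = 500/279 in ≈ 1.792 in; Ia = 100/279 in ≈ 0.358 in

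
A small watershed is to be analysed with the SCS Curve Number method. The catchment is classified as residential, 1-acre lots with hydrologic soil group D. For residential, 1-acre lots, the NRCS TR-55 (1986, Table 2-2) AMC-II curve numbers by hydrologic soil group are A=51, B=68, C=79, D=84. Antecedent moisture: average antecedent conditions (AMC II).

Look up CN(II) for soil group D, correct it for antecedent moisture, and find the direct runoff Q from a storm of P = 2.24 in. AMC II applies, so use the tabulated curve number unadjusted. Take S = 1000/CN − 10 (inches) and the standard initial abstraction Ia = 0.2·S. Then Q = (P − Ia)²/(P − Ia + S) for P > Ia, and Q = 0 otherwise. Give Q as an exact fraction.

NRCS table: residential, 1-acre lots, soil group D → CN(II) = 84
CN(II) = 84; AMC II needs no correction.
S = 1000/84 − 10 = 40/21 in ≈ 1.905 in
Ia = 0.2S: 0.2·1.905 = 0.381 in (exactly 8/21)
P − Ia = 2.240 − 0.381 = 976/525 ≈ 1.859 in (> 0, runoff occurs)
Runoff Q = (P−Ia)²/(P−Ia+S) = (1.859)²/(1.859+1.905) = 119072/129675 ≈ 0.918 in

Q = 119072/129675 in ≈ 0.918 in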